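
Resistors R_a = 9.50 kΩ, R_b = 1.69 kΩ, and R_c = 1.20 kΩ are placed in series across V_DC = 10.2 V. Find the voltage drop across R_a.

V ≈ 7.82 V

Total series resistance ΣR = 9.50 + 1.69 + 1.20 = 12.39 kΩ.
By the voltage-divider rule, V = 10.2 × 9.500/12.39 = 7.821 V.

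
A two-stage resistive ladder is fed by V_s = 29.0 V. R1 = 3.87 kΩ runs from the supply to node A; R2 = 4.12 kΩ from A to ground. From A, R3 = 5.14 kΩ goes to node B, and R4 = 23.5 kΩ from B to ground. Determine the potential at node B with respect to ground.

V_B ≈ 11.5 V

Looking into the second stage from A: R3 + R4 = 28.64 kΩ appears in parallel with R2.
Effective lower resistance at A: R2 ‖ 28.64 = 3.602 kΩ.
So V_A = 29.0 × 0.4821 = 13.98 V.
Stage 2 is unloaded, so V_B = V_A · R4/(R3+R4) = 13.98 × 23.5/28.64 = 11.47 V.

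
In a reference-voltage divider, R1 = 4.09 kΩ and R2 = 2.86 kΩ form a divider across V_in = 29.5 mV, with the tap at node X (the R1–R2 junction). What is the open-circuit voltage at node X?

V_th ≈ 12.1 mV

Open-circuit (no load on X): V_th = V_in · R2/(R1 + R2) = 29.5 × 2.86/(4.090 + 2.86) = 12.14 mV.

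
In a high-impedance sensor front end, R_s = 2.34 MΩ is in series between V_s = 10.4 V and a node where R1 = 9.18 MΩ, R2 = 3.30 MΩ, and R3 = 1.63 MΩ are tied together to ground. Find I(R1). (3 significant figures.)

I ≈ 0.333 µA

Equivalent of the parallel group: R_p = 0.9752 MΩ.
V_A by voltage divider: V_A = 10.4 × 0.9752/(2.34 + 0.9752) = 3.059 V.
Branch current I = V_A/R1 = 3.059/9.18 = 0.3332 µA.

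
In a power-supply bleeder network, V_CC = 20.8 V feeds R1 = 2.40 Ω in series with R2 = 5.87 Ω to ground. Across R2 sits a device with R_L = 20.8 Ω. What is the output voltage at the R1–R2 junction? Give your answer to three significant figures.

R2 ‖ R_L = (5.87 × 20.8)/(5.87 + 20.8) = 4.578 Ω.
Voltage divider with the loaded lower leg: V_out = 20.8 × 4.578/(2.40 + 4.578) = 20.8 × 0.6561 = 13.65 V.
(Unloaded it would be 14.8 V; the load pulls it down.)

V_out ≈ 13.6 V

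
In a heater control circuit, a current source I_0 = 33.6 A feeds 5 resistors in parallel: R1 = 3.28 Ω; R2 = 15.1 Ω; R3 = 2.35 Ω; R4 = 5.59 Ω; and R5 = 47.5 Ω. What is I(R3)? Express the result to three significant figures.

I ≈ 14.3 A

ΣG = 1/3.28 + 1/15.1 + 1/2.35 + 1/5.59 + 1/47.5 = 0.9966.
Current divider: I(R3) = I_0 · G_k/ΣG = 33.6 × (0.4255/0.9966) = 33.6 × 0.4270 = 14.35 A.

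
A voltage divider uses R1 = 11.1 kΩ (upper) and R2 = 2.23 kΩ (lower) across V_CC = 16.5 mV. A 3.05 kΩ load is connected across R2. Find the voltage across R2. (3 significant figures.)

The load sits in parallel with R2, giving an effective lower resistance R2' = R2·R_L/(R2+R_L) = 1.288 kΩ.
Voltage divider with the loaded lower leg: V_out = 16.5 × 1.288/(11.1 + 1.288) = 16.5 × 0.1040 = 1.716 mV.
(Unloaded it would be 2.76 mV; the load pulls it down.)

V_out ≈ 1.72 mV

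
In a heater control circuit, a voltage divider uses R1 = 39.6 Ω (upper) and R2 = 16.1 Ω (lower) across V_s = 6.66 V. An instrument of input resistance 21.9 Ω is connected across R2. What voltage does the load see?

The load sits in parallel with R2, giving an effective lower resistance R2' = R2·R_L/(R2+R_L) = 9.279 Ω.
Then V_out = V_s · R2'/(R1 + R2') = 6.66 × 9.279/48.88 = 1.264 V.

V_out ≈ 1.26 V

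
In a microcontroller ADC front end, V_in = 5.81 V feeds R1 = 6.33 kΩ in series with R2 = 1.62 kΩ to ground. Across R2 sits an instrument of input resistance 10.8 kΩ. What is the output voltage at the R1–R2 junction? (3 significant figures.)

R2 ‖ R_L = (1.62 × 10.8)/(1.62 + 10.8) = 1.409 kΩ.
Voltage divider with the loaded lower leg: V_out = 5.81 × 1.409/(6.33 + 1.409) = 5.81 × 0.1820 = 1.058 V.

V_out ≈ 1.06 V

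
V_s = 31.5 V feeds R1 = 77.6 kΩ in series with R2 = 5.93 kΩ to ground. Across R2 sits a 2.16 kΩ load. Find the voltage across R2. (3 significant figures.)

The load sits in parallel with R2, giving an effective lower resistance R2' = R2·R_L/(R2+R_L) = 1.583 kΩ.
Now apply the divider: V_out = 31.5 × 0.02000 = 0.6298 V.

V_out ≈ 0.630 V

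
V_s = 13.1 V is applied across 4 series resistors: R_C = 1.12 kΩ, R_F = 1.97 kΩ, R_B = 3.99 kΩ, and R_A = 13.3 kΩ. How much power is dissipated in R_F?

The common current is I = 13.1/20.38 = 0.6428 mA.
P = I²R = 0.4132 × 1.97 = 0.8140 mW.

P ≈ 0.814 mW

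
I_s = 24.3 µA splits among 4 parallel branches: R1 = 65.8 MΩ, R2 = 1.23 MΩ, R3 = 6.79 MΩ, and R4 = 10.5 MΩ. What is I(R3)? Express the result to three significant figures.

I ≈ 3.34 µA

Conductances: ΣG = 1/65.8 + 1/1.23 + 1/6.79 + 1/10.5 = 1.071 (1/MΩ).
Current divider: I(R3) = I_s · G_k/ΣG = 24.3 × (0.1473/1.071) = 24.3 × 0.1375 = 3.342 µA.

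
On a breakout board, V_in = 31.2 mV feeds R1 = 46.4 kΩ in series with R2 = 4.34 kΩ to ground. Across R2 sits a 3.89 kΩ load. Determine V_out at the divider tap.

V_out ≈ 1.32 mV

First combine the lower leg with the load: R2 ‖ R_L = 2.051 kΩ.
Voltage divider with the loaded lower leg: V_out = 31.2 × 2.051/(46.4 + 2.051) = 31.2 × 0.04234 = 1.321 mV.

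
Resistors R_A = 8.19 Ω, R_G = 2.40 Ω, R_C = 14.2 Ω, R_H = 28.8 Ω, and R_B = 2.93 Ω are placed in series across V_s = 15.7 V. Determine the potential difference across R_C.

V ≈ 3.94 V

Series total: ΣR = 8.19 + 2.40 + 14.2 + 28.8 + 2.93 = 56.52 Ω.
Voltage divider: V = V_s · (14.20 / 56.52) = 15.7 × 0.2512 = 3.944 V.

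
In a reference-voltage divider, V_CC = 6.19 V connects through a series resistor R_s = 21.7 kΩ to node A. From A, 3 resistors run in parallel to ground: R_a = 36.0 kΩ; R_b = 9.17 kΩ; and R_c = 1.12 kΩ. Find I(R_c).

I ≈ 0.237 mA

Combine the parallel branches: R_p = (1/36.0 + 1/9.17 + 1/1.12)⁻¹ = 0.9712 kΩ.
V_A by voltage divider: V_A = 6.19 × 0.9712/(21.7 + 0.9712) = 0.2652 V.
I(R_c) = V_A / R_c = 0.2652/1.12 = 0.2368 mA.
(Equivalently: I_total = 0.2730 mA, then current-divider fraction G_k/ΣG = 0.8671.)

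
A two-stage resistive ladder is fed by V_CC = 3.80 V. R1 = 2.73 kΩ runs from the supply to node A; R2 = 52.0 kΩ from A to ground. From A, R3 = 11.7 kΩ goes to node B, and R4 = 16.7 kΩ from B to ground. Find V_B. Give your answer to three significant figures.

V_B ≈ 1.95 V

The second stage (R3 + R4 = 28.40 kΩ) loads node A in parallel with R2.
Effective lower resistance at A: R2 ‖ 28.40 = 18.37 kΩ.
V_A = 3.80 × 18.37/(2.73 + 18.37) = 3.308 V.
Stage 2 is unloaded, so V_B = V_A · R4/(R3+R4) = 3.308 × 16.7/28.40 = 1.945 V.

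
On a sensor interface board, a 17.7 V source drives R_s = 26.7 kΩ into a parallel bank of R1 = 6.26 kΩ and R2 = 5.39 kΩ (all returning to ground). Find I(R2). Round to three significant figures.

Combine the parallel branches: R_p = (1/6.26 + 1/5.39)⁻¹ = 2.896 kΩ.
Node voltage V_A = V_in · R_p/(R_s + R_p) = 17.7 × 0.09786 = 1.732 V.
Branch current I = V_A/R2 = 1.732/5.39 = 0.3214 mA.
(Equivalently: I_total = 0.5980 mA, then current-divider fraction G_k/ΣG = 0.5373.)

I ≈ 0.321 mA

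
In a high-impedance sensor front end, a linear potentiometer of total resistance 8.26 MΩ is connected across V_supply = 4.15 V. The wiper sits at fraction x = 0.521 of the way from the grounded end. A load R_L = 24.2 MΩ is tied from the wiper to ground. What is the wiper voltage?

V_out ≈ 1.99 V

The pot divides into 3.957 MΩ above the wiper and 4.303 MΩ below.
(x·R_p) ‖ R_L = 3.654 MΩ.
Loaded-divider output: V_out = 4.15 × 0.4801 = 1.992 V.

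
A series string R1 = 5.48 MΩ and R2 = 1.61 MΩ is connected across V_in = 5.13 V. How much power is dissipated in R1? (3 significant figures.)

P ≈ 2.87 µW

ΣR = 7.090 MΩ → I = 5.13/7.090 = 0.7236 µA.
V(R1) = I·R = 3.965 V; P = V·I = 3.965 × 0.7236 = 2.869 µW.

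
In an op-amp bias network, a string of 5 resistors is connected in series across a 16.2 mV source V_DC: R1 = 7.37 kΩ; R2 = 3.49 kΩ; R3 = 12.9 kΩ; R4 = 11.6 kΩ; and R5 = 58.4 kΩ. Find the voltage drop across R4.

V ≈ 2.00 mV

Total series resistance ΣR = 7.37 + 3.49 + 12.9 + 11.6 + 58.4 = 93.76 kΩ.
By the voltage-divider rule, V = 16.2 × 11.60/93.76 = 2.004 mV.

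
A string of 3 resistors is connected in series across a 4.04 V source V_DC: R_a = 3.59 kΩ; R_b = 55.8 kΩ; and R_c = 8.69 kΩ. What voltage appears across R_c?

V ≈ 0.516 V

ΣR = 3.59 + 55.8 + 8.69 = 68.08 kΩ.
Voltage divider: V = V_DC · (8.690 / 68.08) = 4.04 × 0.1276 = 0.5157 V.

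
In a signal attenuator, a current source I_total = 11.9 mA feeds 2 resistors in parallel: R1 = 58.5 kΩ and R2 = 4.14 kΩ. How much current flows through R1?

I ≈ 0.786 mA

With just two branches, the current splits inversely with resistance.
So I = 11.9 × 4.14/62.64 = 0.7865 mA.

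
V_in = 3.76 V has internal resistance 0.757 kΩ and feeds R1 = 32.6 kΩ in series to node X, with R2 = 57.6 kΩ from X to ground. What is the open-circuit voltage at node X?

R1' = 0.757 + 32.6 = 33.36 kΩ (source resistance + R1).
V_th is the unloaded tap voltage: V_in · R2/(R1'+R2) = 3.76 × 0.6333 = 2.381 V.

V_th ≈ 2.38 V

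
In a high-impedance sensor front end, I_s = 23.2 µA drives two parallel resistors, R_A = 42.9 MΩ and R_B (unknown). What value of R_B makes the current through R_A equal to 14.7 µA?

R_B ≈ 74.2 MΩ

The fraction through R_A equals R_B/(R_A+R_B).
With f = 0.6336, R_B = R_A · f/(1−f) = 42.9 × 1.729 = 74.19 MΩ.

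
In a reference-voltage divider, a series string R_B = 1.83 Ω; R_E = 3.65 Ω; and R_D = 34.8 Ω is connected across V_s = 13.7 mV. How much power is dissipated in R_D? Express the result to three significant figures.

P ≈ 4.03 µW

Series current I = V_s/ΣR = 13.7/40.28 = 0.3401 mA.
V(R_D) = I·R = 11.84 mV; P = V·I = 11.84 × 0.3401 = 4.026 µW.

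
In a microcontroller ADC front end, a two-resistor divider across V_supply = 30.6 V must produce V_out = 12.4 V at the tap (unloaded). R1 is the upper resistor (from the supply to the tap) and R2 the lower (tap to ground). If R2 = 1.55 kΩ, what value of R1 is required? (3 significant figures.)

V_out/V_supply = R2/(R1+R2) = 0.4052.
So R1 = R2 · (V_supply/V_out − 1) = 1.55 × (30.6/12.4 − 1) = 1.55 × 1.468 = 2.275 kΩ.

R1 ≈ 2.27 kΩ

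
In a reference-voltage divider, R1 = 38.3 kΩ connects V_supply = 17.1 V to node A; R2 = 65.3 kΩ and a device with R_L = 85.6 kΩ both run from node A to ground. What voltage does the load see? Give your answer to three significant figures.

First combine the lower leg with the load: R2 ‖ R_L = 37.04 kΩ.
Voltage divider with the loaded lower leg: V_out = 17.1 × 37.04/(38.3 + 37.04) = 17.1 × 0.4917 = 8.407 V.

V_out ≈ 8.41 V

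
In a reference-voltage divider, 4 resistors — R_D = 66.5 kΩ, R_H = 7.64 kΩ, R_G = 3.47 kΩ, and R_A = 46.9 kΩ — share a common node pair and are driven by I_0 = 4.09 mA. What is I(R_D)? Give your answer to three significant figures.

Total conductance ΣG = 1/66.5 + 1/7.64 + 1/3.47 + 1/46.9 = 0.4554 (units of 1/kΩ).
Current divider: I(R_D) = I_0 · G_k/ΣG = 4.09 × (0.01504/0.4554) = 4.09 × 0.03302 = 0.1350 mA.

I ≈ 0.135 mA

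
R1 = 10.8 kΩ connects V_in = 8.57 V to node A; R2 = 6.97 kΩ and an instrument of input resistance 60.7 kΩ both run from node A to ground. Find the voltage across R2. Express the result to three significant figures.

V_out ≈ 3.14 V

First combine the lower leg with the load: R2 ‖ R_L = 6.252 kΩ.
Now apply the divider: V_out = 8.57 × 0.3666 = 3.142 V.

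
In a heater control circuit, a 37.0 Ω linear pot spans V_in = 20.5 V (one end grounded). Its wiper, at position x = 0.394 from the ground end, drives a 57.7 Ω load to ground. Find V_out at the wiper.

V_out ≈ 7.00 V

Lower segment x·R_p = 14.58 Ω; upper segment (1−x)·R_p = 22.42 Ω.
(x·R_p) ‖ R_L = 11.64 Ω.
Then V_out = V_in · 11.64/(22.42 + 11.64) = 7.005 V.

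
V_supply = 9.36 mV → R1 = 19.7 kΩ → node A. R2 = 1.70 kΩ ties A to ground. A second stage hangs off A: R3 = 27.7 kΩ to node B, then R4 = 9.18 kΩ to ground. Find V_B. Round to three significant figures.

Node A sees R2 in parallel with the series input of stage 2, R3 + R4 = 36.88 kΩ.
R2 ‖ (R3+R4) = 1.625 kΩ.
First divider: V_A = V_supply · 1.625/(19.7 + 1.625) = 0.7133 mV.
Then the unloaded second divider: V_B = V_A × R4/(R3+R4) = 0.7133 × 0.2489 = 0.1775 mV.

V_B ≈ 0.178 mV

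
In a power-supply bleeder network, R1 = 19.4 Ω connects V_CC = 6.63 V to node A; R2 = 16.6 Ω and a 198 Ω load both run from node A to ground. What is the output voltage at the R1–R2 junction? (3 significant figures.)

V_out ≈ 2.93 V

The load sits in parallel with R2, giving an effective lower resistance R2' = R2·R_L/(R2+R_L) = 15.32 Ω.
Voltage divider with the loaded lower leg: V_out = 6.63 × 15.32/(19.4 + 15.32) = 6.63 × 0.4412 = 2.925 V.
(Unloaded it would be 3.06 V; the load pulls it down.)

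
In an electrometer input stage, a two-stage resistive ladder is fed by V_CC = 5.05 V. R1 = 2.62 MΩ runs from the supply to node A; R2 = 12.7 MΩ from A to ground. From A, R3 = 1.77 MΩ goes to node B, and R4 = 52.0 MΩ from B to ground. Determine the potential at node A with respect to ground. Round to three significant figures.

Looking into the second stage from A: R3 + R4 = 53.77 MΩ appears in parallel with R2.
Effective lower resistance at A: R2 ‖ 53.77 = 10.27 MΩ.
First divider: V_A = V_CC · 10.27/(2.62 + 10.27) = 4.024 V.

V_A ≈ 4.02 V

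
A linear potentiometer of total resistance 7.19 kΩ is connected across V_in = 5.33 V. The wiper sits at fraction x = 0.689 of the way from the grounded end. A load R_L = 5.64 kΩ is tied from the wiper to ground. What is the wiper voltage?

V_out ≈ 2.88 V

Split the track: R_lower = x·R_p = 4.954 kΩ, R_upper = (1−x)·R_p = 2.236 kΩ.
(x·R_p) ‖ R_L = 2.637 kΩ.
V_out = 5.33 × 2.637/(2.236 + 2.637) = 2.884 V.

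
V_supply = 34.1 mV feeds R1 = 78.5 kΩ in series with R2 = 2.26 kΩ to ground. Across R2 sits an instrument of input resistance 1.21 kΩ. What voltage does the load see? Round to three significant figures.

First combine the lower leg with the load: R2 ‖ R_L = 0.7881 kΩ.
Then V_out = V_supply · R2'/(R1 + R2') = 34.1 × 0.7881/79.29 = 0.3389 mV.

V_out ≈ 0.339 mV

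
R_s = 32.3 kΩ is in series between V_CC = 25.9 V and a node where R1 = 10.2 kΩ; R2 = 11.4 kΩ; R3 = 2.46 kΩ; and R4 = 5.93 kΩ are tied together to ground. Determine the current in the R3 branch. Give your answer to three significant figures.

I ≈ 0.412 mA

Combine the parallel branches: R_p = (1/10.2 + 1/11.4 + 1/2.46 + 1/5.93)⁻¹ = 1.314 kΩ.
V_A = 25.9 × 1.314/33.61 = 1.013 V.
I(R3) = V_A / R3 = 1.013/2.46 = 0.4116 mA.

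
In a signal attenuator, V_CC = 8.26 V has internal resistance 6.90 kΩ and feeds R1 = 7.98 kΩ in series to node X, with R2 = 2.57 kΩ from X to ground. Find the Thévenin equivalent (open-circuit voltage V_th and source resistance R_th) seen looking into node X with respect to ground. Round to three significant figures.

V_th ≈ 1.22 V, R_th ≈ 2.19 kΩ

R1' = 6.90 + 7.98 = 14.88 kΩ (source resistance + R1).
V_th is the unloaded tap voltage: V_CC · R2/(R1'+R2) = 8.26 × 0.1473 = 1.217 V.
Looking into X with the source shorted: R_th = R1'·R2/(R1'+R2) = 14.88 × 2.57/17.45 = 2.191 kΩ.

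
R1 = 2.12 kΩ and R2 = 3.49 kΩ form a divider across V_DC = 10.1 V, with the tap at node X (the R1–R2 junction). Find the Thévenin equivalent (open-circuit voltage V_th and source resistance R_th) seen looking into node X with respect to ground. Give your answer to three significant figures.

V_th ≈ 6.28 V, R_th ≈ 1.32 kΩ

With X open, the divider is unloaded: V_th = 10.1 × 3.49/5.610 = 6.283 V.
Looking into X with the source shorted: R_th = R1·R2/(R1+R2) = 2.120 × 3.49/5.610 = 1.319 kΩ.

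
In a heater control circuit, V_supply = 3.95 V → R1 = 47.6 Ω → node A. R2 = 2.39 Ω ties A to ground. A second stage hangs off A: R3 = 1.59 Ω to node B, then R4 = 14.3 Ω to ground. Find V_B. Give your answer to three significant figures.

The second stage (R3 + R4 = 15.89 Ω) loads node A in parallel with R2.
R2 ‖ (R3+R4) = 2.078 Ω.
So V_A = 3.95 × 0.04182 = 0.1652 V.
Then the unloaded second divider: V_B = V_A × R4/(R3+R4) = 0.1652 × 0.8999 = 0.1487 V.

V_B ≈ 0.149 V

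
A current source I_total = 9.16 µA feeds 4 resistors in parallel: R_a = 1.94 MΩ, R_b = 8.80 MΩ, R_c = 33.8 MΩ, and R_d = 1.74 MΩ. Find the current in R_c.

ΣG = 1/1.94 + 1/8.80 + 1/33.8 + 1/1.74 = 1.233.
By the current-divider rule, I = I_total · G_k/ΣG = 9.16 × 0.02399 = 0.2197 µA.

I ≈ 0.220 µA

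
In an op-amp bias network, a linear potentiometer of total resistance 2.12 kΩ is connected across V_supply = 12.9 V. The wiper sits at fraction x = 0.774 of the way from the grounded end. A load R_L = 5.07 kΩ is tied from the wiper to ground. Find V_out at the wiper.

The pot divides into 0.4791 kΩ above the wiper and 1.641 kΩ below.
Lower segment in parallel with the load: 1.641 ‖ 5.07 = 1.240 kΩ.
Loaded-divider output: V_out = 12.9 × 0.7212 = 9.304 V.

V_out ≈ 9.30 V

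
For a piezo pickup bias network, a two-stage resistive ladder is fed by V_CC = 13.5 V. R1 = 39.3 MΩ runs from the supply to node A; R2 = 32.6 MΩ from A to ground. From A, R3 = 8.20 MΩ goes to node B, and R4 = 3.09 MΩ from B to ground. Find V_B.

The second stage (R3 + R4 = 11.29 MΩ) loads node A in parallel with R2.
R2 ‖ (R3+R4) = 8.386 MΩ.
V_A = 13.5 × 8.386/(39.3 + 8.386) = 2.374 V.
Stage 2 is unloaded, so V_B = V_A · R4/(R3+R4) = 2.374 × 3.09/11.29 = 0.6498 V.

V_B ≈ 0.650 V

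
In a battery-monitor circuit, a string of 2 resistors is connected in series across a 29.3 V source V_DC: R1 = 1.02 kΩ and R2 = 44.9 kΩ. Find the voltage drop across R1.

ΣR = 1.02 + 44.9 = 45.92 kΩ.
V = V_DC · R/ΣR = 29.3 × 0.02221 = 0.6508 V.

V ≈ 0.651 V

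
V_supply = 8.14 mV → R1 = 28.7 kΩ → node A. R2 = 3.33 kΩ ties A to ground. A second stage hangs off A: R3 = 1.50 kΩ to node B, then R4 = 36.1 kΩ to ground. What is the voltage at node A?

V_A ≈ 0.784 mV

Looking into the second stage from A: R3 + R4 = 37.60 kΩ appears in parallel with R2.
Effective lower resistance at A: R2 ‖ 37.60 = 3.059 kΩ.
So V_A = 8.14 × 0.09632 = 0.7841 mV.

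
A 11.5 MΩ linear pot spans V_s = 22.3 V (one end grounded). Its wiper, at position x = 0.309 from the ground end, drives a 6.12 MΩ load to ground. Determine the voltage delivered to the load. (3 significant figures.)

V_out ≈ 4.92 V

The pot divides into 7.947 MΩ above the wiper and 3.554 MΩ below.
(x·R_p) ‖ R_L = 2.248 MΩ.
Then V_out = V_s · 2.248/(7.947 + 2.248) = 4.918 V.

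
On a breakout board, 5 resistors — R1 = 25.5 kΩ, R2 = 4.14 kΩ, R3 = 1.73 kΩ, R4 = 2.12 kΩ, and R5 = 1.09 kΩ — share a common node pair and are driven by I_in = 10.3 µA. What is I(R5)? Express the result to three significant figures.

I ≈ 4.20 µA

Total conductance ΣG = 1/25.5 + 1/4.14 + 1/1.73 + 1/2.12 + 1/1.09 = 2.248 (units of 1/kΩ).
By the current-divider rule, I = I_in · G_k/ΣG = 10.3 × 0.4081 = 4.204 µA.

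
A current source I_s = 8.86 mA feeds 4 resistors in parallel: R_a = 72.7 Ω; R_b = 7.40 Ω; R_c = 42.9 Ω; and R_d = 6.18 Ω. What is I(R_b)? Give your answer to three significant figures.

I ≈ 3.58 mA

ΣG = 1/72.7 + 1/7.40 + 1/42.9 + 1/6.18 = 0.3340.
By the current-divider rule, I = I_s · G_k/ΣG = 8.86 × 0.4046 = 3.585 mA.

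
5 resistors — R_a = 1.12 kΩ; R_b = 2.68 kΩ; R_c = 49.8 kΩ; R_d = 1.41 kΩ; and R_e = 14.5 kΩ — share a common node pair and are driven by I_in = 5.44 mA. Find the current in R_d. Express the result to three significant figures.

Conductances: ΣG = 1/1.12 + 1/2.68 + 1/49.8 + 1/1.41 + 1/14.5 = 2.064 (1/kΩ).
By the current-divider rule, I = I_in · G_k/ΣG = 5.44 × 0.3436 = 1.869 mA.

I ≈ 1.87 mA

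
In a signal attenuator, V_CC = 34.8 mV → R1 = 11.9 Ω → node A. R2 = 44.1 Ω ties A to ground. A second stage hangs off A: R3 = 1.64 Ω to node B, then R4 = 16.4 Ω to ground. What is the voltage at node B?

Looking into the second stage from A: R3 + R4 = 18.04 Ω appears in parallel with R2.
Effective lower resistance at A: R2 ‖ 18.04 = 12.80 Ω.
First divider: V_A = V_CC · 12.80/(11.9 + 12.80) = 18.04 mV.
Stage 2 is unloaded, so V_B = V_A · R4/(R3+R4) = 18.04 × 16.4/18.04 = 16.40 mV.

V_B ≈ 16.4 mV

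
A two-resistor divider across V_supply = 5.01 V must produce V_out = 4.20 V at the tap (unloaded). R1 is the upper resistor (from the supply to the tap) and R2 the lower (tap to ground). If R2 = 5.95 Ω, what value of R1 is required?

Required fraction k = V_out/V_supply = 0.8383.
So R1 = R2 · (V_supply/V_out − 1) = 5.95 × (5.01/4.20 − 1) = 5.95 × 0.1929 = 1.147 Ω.

R1 ≈ 1.15 Ω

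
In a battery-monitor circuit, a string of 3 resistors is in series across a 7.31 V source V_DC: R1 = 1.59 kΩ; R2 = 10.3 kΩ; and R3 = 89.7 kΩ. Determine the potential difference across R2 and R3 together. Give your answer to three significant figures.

Total series resistance ΣR = 1.59 + 10.3 + 89.7 = 101.6 kΩ.
R_{R2..R3} = 10.3 + 89.7 = 100.0 kΩ.
Voltage divider: V = V_DC · (100.0 / 101.6) = 7.31 × 0.9843 = 7.196 V.

V ≈ 7.20 V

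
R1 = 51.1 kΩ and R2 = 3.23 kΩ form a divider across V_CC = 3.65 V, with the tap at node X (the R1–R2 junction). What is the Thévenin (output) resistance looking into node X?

R_th ≈ 3.04 kΩ

Zeroing V_CC shorts the top of R1 to ground, so R_th = R1 ‖ R2 = 3.038 kΩ.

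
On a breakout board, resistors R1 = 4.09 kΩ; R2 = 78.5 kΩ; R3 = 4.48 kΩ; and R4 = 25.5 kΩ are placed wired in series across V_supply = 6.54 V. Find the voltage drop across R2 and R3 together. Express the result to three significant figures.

V ≈ 4.82 V

Series total: ΣR = 4.09 + 78.5 + 4.48 + 25.5 = 112.6 kΩ.
R_{R2..R3} = 78.5 + 4.48 = 82.98 kΩ.
Voltage divider: V = V_supply · (82.98 / 112.6) = 6.54 × 0.7371 = 4.821 V.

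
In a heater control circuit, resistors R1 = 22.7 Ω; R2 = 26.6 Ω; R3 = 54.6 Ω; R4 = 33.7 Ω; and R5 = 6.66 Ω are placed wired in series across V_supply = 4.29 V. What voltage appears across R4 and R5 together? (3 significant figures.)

V ≈ 1.20 V

Total series resistance ΣR = 22.7 + 26.6 + 54.6 + 33.7 + 6.66 = 144.3 Ω.
R_{R4..R5} = 33.7 + 6.66 = 40.36 Ω.
V = V_supply · R/ΣR = 4.29 × 0.2798 = 1.200 V.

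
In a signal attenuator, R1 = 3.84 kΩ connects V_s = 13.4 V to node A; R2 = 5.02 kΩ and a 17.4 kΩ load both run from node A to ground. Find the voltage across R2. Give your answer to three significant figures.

V_out ≈ 6.75 V

The load sits in parallel with R2, giving an effective lower resistance R2' = R2·R_L/(R2+R_L) = 3.896 kΩ.
Voltage divider with the loaded lower leg: V_out = 13.4 × 3.896/(3.84 + 3.896) = 13.4 × 0.5036 = 6.748 V.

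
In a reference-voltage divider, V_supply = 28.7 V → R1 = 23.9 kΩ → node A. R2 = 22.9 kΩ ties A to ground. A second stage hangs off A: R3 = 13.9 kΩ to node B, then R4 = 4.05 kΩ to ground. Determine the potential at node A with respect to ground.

Node A sees R2 in parallel with the series input of stage 2, R3 + R4 = 17.95 kΩ.
R2 ‖ (R3+R4) = 10.06 kΩ.
First divider: V_A = V_supply · 10.06/(23.9 + 10.06) = 8.503 V.

V_A ≈ 8.50 V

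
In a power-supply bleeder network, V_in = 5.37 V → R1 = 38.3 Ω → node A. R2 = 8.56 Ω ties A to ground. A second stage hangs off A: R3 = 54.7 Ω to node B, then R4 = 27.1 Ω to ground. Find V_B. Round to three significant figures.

Looking into the second stage from A: R3 + R4 = 81.80 Ω appears in parallel with R2.
Effective lower resistance at A: R2 ‖ 81.80 = 7.749 Ω.
V_A = 5.37 × 7.749/(38.3 + 7.749) = 0.9037 V.
Then the unloaded second divider: V_B = V_A × R4/(R3+R4) = 0.9037 × 0.3313 = 0.2994 V.

V_B ≈ 0.299 V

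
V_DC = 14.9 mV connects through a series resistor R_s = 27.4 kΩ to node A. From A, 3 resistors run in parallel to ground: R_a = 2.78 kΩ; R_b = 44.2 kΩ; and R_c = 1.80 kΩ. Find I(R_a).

Equivalent of the parallel group: R_p = 1.066 kΩ.
V_A by voltage divider: V_A = 14.9 × 1.066/(27.4 + 1.066) = 0.5581 mV.
I(R_a) = V_A / R_a = 0.5581/2.78 = 0.2008 µA.

I ≈ 0.201 µA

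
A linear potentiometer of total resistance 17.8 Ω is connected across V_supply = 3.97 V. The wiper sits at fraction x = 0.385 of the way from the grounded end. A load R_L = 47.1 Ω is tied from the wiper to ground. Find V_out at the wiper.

V_out ≈ 1.40 V

Lower segment x·R_p = 6.853 Ω; upper segment (1−x)·R_p = 10.95 Ω.
Lower segment in parallel with the load: 6.853 ‖ 47.1 = 5.983 Ω.
V_out = 3.97 × 5.983/(10.95 + 5.983) = 1.403 V.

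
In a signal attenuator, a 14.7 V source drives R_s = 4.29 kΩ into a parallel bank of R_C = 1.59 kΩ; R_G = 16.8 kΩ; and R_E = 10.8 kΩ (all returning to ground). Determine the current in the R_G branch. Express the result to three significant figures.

Combine the parallel branches: R_p = (1/1.59 + 1/16.8 + 1/10.8)⁻¹ = 1.280 kΩ.
Node voltage V_A = V_supply · R_p/(R_s + R_p) = 14.7 × 0.2298 = 3.379 V.
I(R_G) = V_A / R_G = 3.379/16.8 = 0.2011 mA.

I ≈ 0.201 mA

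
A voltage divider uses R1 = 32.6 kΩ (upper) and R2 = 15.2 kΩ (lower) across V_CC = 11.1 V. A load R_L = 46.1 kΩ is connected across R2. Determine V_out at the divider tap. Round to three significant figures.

V_out ≈ 2.88 V

R2 ‖ R_L = (15.2 × 46.1)/(15.2 + 46.1) = 11.43 kΩ.
Now apply the divider: V_out = 11.1 × 0.2596 = 2.882 V.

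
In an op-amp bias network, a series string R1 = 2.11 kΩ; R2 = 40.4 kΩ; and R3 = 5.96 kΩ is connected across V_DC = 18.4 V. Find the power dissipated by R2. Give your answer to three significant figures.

The common current is I = 18.4/48.47 = 0.3796 mA.
P = I²R = 0.1441 × 40.4 = 5.822 mW.

P ≈ 5.82 mW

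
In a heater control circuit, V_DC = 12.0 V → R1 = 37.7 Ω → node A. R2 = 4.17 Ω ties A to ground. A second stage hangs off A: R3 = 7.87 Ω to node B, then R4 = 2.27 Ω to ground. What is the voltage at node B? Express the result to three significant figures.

The second stage (R3 + R4 = 10.14 Ω) loads node A in parallel with R2.
Effective lower resistance at A: R2 ‖ 10.14 = 2.955 Ω.
First divider: V_A = V_DC · 2.955/(37.7 + 2.955) = 0.8722 V.
V_B = V_A × 0.2239 = 0.1953 V.

V_B ≈ 0.195 V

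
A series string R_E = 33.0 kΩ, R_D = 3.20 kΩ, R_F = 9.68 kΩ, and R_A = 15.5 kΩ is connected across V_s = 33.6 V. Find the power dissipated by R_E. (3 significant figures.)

P ≈ 9.89 mW

The common current is I = 33.6/61.38 = 0.5474 mA.
P = I²R = 0.2997 × 33.0 = 9.889 mW.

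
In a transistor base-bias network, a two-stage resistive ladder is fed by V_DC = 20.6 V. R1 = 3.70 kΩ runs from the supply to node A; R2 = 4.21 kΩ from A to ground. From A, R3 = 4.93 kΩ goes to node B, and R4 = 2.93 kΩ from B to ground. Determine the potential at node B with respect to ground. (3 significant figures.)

Node A sees R2 in parallel with the series input of stage 2, R3 + R4 = 7.860 kΩ.
R2 ‖ (R3+R4) = 2.742 kΩ.
So V_A = 20.6 × 0.4256 = 8.767 V.
V_B = V_A × 0.3728 = 3.268 V.

V_B ≈ 3.27 V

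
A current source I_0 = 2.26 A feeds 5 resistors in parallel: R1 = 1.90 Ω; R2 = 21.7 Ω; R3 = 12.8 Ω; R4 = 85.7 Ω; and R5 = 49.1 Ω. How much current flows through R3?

ΣG = 1/1.90 + 1/21.7 + 1/12.8 + 1/85.7 + 1/49.1 = 0.6826.
Current divider: I(R3) = I_0 · G_k/ΣG = 2.26 × (0.07812/0.6826) = 2.26 × 0.1145 = 0.2587 A.

I ≈ 0.259 A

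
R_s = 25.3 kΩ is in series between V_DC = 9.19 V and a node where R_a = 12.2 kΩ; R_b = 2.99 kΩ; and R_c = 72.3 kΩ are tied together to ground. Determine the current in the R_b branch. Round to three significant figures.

I ≈ 0.259 mA

Parallel bank: R_p = 1/(1/12.2 + 1/2.99 + 1/72.3) = 2.324 kΩ.
V_A by voltage divider: V_A = 9.19 × 2.324/(25.3 + 2.324) = 0.7732 V.
Branch current I = V_A/R_b = 0.7732/2.99 = 0.2586 mA.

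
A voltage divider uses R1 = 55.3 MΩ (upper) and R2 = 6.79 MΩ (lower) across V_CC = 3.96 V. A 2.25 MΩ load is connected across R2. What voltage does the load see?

R2 ‖ R_L = (6.79 × 2.25)/(6.79 + 2.25) = 1.690 MΩ.
Then V_out = V_CC · R2'/(R1 + R2') = 3.96 × 1.690/56.99 = 0.1174 V.

V_out ≈ 0.117 V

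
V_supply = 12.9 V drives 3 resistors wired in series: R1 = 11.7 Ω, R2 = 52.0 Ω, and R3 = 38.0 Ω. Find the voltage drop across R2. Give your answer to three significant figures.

ΣR = 11.7 + 52.0 + 38.0 = 101.7 Ω.
V = V_supply · R/ΣR = 12.9 × 0.5113 = 6.596 V.

V ≈ 6.60 V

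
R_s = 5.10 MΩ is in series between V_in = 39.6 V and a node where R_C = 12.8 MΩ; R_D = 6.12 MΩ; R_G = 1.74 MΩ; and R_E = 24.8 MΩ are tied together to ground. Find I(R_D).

I ≈ 1.21 µA

Parallel bank: R_p = 1/(1/12.8 + 1/6.12 + 1/1.74 + 1/24.8) = 1.167 MΩ.
Node voltage V_A = V_in · R_p/(R_s + R_p) = 39.6 × 0.1863 = 7.376 V.
Branch current I = V_A/R_D = 7.376/6.12 = 1.205 µA.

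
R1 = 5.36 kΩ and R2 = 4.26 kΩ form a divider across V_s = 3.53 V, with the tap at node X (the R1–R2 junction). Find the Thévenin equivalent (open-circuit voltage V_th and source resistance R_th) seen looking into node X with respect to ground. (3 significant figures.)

V_th ≈ 1.56 V, R_th ≈ 2.37 kΩ

Open-circuit (no load on X): V_th = V_s · R2/(R1 + R2) = 3.53 × 4.26/(5.360 + 4.26) = 1.563 V.
With V_s suppressed (replaced by a short), R_th = R1 ‖ R2 = (5.360 × 4.26)/(5.360 + 4.26) = 2.374 kΩ.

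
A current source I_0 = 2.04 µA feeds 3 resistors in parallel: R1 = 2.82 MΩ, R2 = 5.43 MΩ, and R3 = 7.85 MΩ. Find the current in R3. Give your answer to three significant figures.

Conductances: ΣG = 1/2.82 + 1/5.43 + 1/7.85 = 0.6662 (1/MΩ).
Current divider: I(R3) = I_0 · G_k/ΣG = 2.04 × (0.1274/0.6662) = 2.04 × 0.1912 = 0.3901 µA.

I ≈ 0.390 µA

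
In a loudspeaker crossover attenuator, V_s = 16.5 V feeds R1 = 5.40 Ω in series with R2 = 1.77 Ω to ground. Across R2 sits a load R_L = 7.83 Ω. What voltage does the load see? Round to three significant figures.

First combine the lower leg with the load: R2 ‖ R_L = 1.444 Ω.
Now apply the divider: V_out = 16.5 × 0.2109 = 3.481 V.

V_out ≈ 3.48 V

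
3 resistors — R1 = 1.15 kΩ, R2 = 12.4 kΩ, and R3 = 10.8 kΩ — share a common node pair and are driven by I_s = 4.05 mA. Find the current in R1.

Total conductance ΣG = 1/1.15 + 1/12.4 + 1/10.8 = 1.043 (units of 1/kΩ).
By the current-divider rule, I = I_s · G_k/ΣG = 4.05 × 0.8339 = 3.377 mA.

I ≈ 3.38 mA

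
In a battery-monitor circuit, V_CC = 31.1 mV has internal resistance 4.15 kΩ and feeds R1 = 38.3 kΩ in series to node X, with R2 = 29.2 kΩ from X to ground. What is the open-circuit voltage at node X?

V_th ≈ 12.7 mV

R1' = 4.15 + 38.3 = 42.45 kΩ (source resistance + R1).
V_th is the unloaded tap voltage: V_CC · R2/(R1'+R2) = 31.1 × 0.4075 = 12.67 mV.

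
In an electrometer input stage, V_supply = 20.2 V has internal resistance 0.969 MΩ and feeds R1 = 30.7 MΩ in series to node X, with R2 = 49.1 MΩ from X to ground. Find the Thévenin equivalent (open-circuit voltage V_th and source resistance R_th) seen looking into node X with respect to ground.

R1' = 0.969 + 30.7 = 31.67 MΩ (source resistance + R1).
V_th is the unloaded tap voltage: V_supply · R2/(R1'+R2) = 20.2 × 0.6079 = 12.28 V.
Zeroing V_supply shorts the top of R1' to ground, so R_th = R1' ‖ R2 = 19.25 MΩ.

V_th ≈ 12.3 V, R_th ≈ 19.3 MΩ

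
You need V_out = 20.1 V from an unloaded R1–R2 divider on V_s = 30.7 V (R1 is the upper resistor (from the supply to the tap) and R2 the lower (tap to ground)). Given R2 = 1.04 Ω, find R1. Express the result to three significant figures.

The divider ratio is R2/(R1+R2) = 20.1/30.7 = 0.6547.
R1 = R2·(1/k − 1) = 1.04 × 0.5274 = 0.5485 Ω.

R1 ≈ 0.548 Ω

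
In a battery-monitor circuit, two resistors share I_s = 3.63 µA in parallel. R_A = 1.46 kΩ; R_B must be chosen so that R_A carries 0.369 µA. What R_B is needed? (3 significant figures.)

Two-branch current divider: I_A = I_s · R_B/(R_A + R_B).
0.369/3.63 = R_B/(R_A + R_B) → R_B = R_A · (0.1017)/(1 − 0.1017) = 1.46 × 0.1132 = 0.1652 kΩ.

R_B ≈ 0.165 kΩ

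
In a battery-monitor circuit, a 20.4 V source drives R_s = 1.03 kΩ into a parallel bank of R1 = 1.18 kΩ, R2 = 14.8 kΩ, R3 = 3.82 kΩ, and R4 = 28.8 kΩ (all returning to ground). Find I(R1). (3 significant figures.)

Parallel bank: R_p = 1/(1/1.18 + 1/14.8 + 1/3.82 + 1/28.8) = 0.8254 kΩ.
V_A by voltage divider: V_A = 20.4 × 0.8254/(1.03 + 0.8254) = 9.075 V.
I(R1) = V_A / R1 = 9.075/1.18 = 7.691 mA.

I ≈ 7.69 mA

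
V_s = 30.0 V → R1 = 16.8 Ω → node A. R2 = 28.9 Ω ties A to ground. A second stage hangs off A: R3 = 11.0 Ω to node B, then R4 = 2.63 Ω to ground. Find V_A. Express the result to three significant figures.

V_A ≈ 10.7 V

The second stage (R3 + R4 = 13.63 Ω) loads node A in parallel with R2.
Effective lower resistance at A: R2 ‖ 13.63 = 9.262 Ω.
First divider: V_A = V_s · 9.262/(16.8 + 9.262) = 10.66 V.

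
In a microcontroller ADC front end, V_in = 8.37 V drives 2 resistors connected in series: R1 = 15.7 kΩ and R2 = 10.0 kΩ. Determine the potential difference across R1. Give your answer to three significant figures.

Series total: ΣR = 15.7 + 10.0 = 25.70 kΩ.
By the voltage-divider rule, V = 8.37 × 15.70/25.70 = 5.113 V.

V ≈ 5.11 V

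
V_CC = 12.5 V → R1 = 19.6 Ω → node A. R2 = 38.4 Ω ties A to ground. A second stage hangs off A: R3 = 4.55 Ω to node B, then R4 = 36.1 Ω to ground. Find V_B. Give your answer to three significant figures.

V_B ≈ 5.57 V

Looking into the second stage from A: R3 + R4 = 40.65 Ω appears in parallel with R2.
R2 ‖ (R3+R4) = 19.75 Ω.
V_A = 12.5 × 19.75/(19.6 + 19.75) = 6.273 V.
V_B = V_A × 0.8881 = 5.571 V.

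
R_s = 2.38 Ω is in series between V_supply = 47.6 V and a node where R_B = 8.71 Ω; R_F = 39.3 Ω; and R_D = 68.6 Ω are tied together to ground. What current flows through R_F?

Equivalent of the parallel group: R_p = 6.459 Ω.
V_A by voltage divider: V_A = 47.6 × 6.459/(2.38 + 6.459) = 34.78 V.
Branch current I = V_A/R_F = 34.78/39.3 = 0.8851 A.

I ≈ 0.885 A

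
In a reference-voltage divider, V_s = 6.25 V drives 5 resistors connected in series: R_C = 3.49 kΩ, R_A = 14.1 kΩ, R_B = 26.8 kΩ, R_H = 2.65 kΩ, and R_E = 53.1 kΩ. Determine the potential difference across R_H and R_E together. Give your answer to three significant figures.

V ≈ 3.48 V

ΣR = 3.49 + 14.1 + 26.8 + 2.65 + 53.1 = 100.1 kΩ.
R_{R_H..R_E} = 2.65 + 53.1 = 55.75 kΩ.
Voltage divider: V = V_s · (55.75 / 100.1) = 6.25 × 0.5567 = 3.480 V.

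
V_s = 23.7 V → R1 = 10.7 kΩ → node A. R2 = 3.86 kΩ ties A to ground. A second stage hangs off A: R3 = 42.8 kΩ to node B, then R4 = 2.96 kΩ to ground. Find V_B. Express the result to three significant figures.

Node A sees R2 in parallel with the series input of stage 2, R3 + R4 = 45.76 kΩ.
R2 ‖ (R3+R4) = 3.560 kΩ.
First divider: V_A = V_s · 3.560/(10.7 + 3.560) = 5.916 V.
Stage 2 is unloaded, so V_B = V_A · R4/(R3+R4) = 5.916 × 2.96/45.76 = 0.3827 V.

V_B ≈ 0.383 V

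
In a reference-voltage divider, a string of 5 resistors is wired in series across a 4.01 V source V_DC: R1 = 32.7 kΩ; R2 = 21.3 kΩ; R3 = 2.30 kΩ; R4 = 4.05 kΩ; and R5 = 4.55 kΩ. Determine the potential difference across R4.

V ≈ 0.250 V

ΣR = 32.7 + 21.3 + 2.30 + 4.05 + 4.55 = 64.90 kΩ.
By the voltage-divider rule, V = 4.01 × 4.050/64.90 = 0.2502 V.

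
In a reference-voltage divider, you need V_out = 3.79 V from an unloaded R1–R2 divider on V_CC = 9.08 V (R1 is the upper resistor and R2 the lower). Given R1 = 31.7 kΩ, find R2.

R2 ≈ 22.7 kΩ

Required fraction k = V_out/V_CC = 0.4174.
Rearranging, R2 = R1·k/(1−k) = 31.7 × 0.7164 = 22.71 kΩ.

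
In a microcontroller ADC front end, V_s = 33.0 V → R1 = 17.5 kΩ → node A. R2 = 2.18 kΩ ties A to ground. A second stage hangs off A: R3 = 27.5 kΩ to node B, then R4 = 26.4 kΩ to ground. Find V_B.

V_B ≈ 1.73 V

The second stage (R3 + R4 = 53.90 kΩ) loads node A in parallel with R2.
Effective lower resistance at A: R2 ‖ 53.90 = 2.095 kΩ.
So V_A = 33.0 × 0.1069 = 3.529 V.
Stage 2 is unloaded, so V_B = V_A · R4/(R3+R4) = 3.529 × 26.4/53.90 = 1.728 V.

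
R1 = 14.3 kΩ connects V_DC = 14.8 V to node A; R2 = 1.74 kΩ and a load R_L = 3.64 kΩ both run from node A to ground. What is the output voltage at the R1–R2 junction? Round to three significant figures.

V_out ≈ 1.13 V

First combine the lower leg with the load: R2 ‖ R_L = 1.177 kΩ.
Now apply the divider: V_out = 14.8 × 0.07606 = 1.126 V.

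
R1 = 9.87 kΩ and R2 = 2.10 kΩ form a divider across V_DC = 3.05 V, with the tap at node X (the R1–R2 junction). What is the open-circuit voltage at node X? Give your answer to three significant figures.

V_th ≈ 0.535 V

With X open, the divider is unloaded: V_th = 3.05 × 2.10/11.97 = 0.5351 V.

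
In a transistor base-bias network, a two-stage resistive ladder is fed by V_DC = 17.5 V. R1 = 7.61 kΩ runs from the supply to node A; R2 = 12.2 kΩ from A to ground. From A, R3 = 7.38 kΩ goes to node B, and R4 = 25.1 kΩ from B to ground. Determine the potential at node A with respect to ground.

V_A ≈ 9.42 V

The second stage (R3 + R4 = 32.48 kΩ) loads node A in parallel with R2.
Effective lower resistance at A: R2 ‖ 32.48 = 8.869 kΩ.
V_A = 17.5 × 8.869/(7.61 + 8.869) = 9.418 V.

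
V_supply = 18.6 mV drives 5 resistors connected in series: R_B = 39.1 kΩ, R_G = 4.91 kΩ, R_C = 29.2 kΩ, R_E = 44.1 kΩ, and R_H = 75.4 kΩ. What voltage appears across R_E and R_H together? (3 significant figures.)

Series total: ΣR = 39.1 + 4.91 + 29.2 + 44.1 + 75.4 = 192.7 kΩ.
R_{R_E..R_H} = 44.1 + 75.4 = 119.5 kΩ.
Voltage divider: V = V_supply · (119.5 / 192.7) = 18.6 × 0.6201 = 11.53 mV.

V ≈ 11.5 mV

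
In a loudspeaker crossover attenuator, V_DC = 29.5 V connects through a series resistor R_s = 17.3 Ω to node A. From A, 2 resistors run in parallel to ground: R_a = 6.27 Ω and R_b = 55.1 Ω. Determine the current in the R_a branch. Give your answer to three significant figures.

Combine the parallel branches: R_p = (1/6.27 + 1/55.1)⁻¹ = 5.629 Ω.
Node voltage V_A = V_DC · R_p/(R_s + R_p) = 29.5 × 0.2455 = 7.243 V.
I(R_a) = V_A / R_a = 7.243/6.27 = 1.155 A.

I ≈ 1.16 A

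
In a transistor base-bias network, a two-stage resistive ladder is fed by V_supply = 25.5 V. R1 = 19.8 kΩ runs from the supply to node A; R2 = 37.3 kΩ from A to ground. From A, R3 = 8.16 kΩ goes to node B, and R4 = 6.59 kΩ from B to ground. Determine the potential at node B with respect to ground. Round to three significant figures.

Node A sees R2 in parallel with the series input of stage 2, R3 + R4 = 14.75 kΩ.
Effective lower resistance at A: R2 ‖ 14.75 = 10.57 kΩ.
So V_A = 25.5 × 0.3480 = 8.875 V.
V_B = V_A × 0.4468 = 3.965 V.

V_B ≈ 3.97 V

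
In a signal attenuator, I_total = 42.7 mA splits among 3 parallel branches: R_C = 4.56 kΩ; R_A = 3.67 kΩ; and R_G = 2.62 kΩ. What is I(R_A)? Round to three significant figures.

Total conductance ΣG = 1/4.56 + 1/3.67 + 1/2.62 = 0.8735 (units of 1/kΩ).
Current divider: I(R_A) = I_total · G_k/ΣG = 42.7 × (0.2725/0.8735) = 42.7 × 0.3120 = 13.32 mA.

I ≈ 13.3 mA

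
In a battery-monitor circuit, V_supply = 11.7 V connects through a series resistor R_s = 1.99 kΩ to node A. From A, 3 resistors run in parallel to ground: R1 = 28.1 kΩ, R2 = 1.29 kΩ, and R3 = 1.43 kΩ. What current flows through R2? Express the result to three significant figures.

Parallel bank: R_p = 1/(1/28.1 + 1/1.29 + 1/1.43) = 0.6622 kΩ.
V_A by voltage divider: V_A = 11.7 × 0.6622/(1.99 + 0.6622) = 2.921 V.
I(R2) = V_A / R2 = 2.921/1.29 = 2.265 mA.

I ≈ 2.26 mA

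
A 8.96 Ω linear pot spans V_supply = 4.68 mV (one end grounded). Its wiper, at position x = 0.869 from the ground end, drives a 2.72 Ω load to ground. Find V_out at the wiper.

V_out ≈ 2.96 mV

The pot divides into 1.174 Ω above the wiper and 7.786 Ω below.
(x·R_p) ‖ R_L = 2.016 Ω.
V_out = 4.68 × 2.016/(1.174 + 2.016) = 2.958 mV.
(Unloaded: V_out = x·V_supply = 4.07 mV.)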